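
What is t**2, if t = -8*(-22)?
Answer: 30976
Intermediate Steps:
t = 176
t**2 = 176**2 = 30976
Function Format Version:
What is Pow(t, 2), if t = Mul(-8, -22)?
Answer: 30976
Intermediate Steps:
t = 176
Pow(t, 2) = Pow(176, 2) = 30976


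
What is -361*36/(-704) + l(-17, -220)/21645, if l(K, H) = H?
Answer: 14057177/761904 ≈ 18.450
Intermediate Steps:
-361*36/(-704) + l(-17, -220)/21645 = -361*36/(-704) - 220/21645 = -12996*(-1/704) - 220*1/21645 = 3249/176 - 44/4329 = 14057177/761904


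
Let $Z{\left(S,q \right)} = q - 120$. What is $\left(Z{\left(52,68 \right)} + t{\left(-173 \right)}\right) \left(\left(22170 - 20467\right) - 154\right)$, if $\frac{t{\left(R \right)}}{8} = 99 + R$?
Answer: $-997556$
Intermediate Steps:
$Z{\left(S,q \right)} = -120 + q$
$t{\left(R \right)} = 792 + 8 R$ ($t{\left(R \right)} = 8 \left(99 + R\right) = 792 + 8 R$)
$\left(Z{\left(52,68 \right)} + t{\left(-173 \right)}\right) \left(\left(22170 - 20467\right) - 154\right) = \left(\left(-120 + 68\right) + \left(792 + 8 \left(-173\right)\right)\right) \left(\left(22170 - 20467\right) - 154\right) = \left(-52 + \left(792 - 1384\right)\right) \left(\left(22170 - 20467\right) - 154\right) = \left(-52 - 592\right) \left(1703 - 154\right) = \left(-644\right) 1549 = -997556$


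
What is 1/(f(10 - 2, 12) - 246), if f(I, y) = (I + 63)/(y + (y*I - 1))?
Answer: -107/26251 ≈ -0.0040760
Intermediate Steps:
f(I, y) = (63 + I)/(-1 + y + I*y) (f(I, y) = (63 + I)/(y + (I*y - 1)) = (63 + I)/(y + (-1 + I*y)) = (63 + I)/(-1 + y + I*y))
1/(f(10 - 2, 12) - 246) = 1/((63 + (10 - 2))/(-1 + 12 + (10 - 2)*12) - 246) = 1/((63 + 8)/(-1 + 12 + 8*12) - 246) = 1/(71/(-1 + 12 + 96) - 246) = 1/(71/107 - 246) = 1/(-26251/107) = -107/26251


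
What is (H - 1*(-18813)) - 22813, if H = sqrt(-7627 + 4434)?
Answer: -4000 + I*sqrt(3193) ≈ -4000.0 + 56.507*I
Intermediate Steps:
H = I*sqrt(3193) (H = sqrt(-3193) = I*sqrt(3193) ≈ 56.507*I)
(H - 1*(-18813)) - 22813 = (I*sqrt(3193) - 1*(-18813)) - 22813 = (I*sqrt(3193) + 18813) - 22813 = (18813 + I*sqrt(3193)) - 22813 = -4000 + I*sqrt(3193)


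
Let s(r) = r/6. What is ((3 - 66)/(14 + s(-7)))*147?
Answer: -7938/11 ≈ -721.64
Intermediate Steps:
s(r) = r/6 (s(r) = r*(1/6) = r/6)
((3 - 66)/(14 + s(-7)))*147 = ((3 - 66)/(14 + (1/6)*(-7)))*147 = -63/(14 - 7/6)*147 = -63/77/6*147 = -63*6/77*147 = -54/11*147 = -7938/11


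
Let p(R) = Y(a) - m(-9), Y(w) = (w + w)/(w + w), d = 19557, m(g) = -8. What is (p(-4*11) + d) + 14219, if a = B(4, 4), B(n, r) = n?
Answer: 33785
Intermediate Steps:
a = 4
Y(w) = 1 (Y(w) = (2*w)/((2*w)) = (2*w)*(1/(2*w)) = 1)
p(R) = 9 (p(R) = 1 - 1*(-8) = 1 + 8 = 9)
(p(-4*11) + d) + 14219 = (9 + 19557) + 14219 = 19566 + 14219 = 33785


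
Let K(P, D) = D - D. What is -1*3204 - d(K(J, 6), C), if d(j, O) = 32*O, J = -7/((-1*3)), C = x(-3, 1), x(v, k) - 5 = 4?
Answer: -3492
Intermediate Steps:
x(v, k) = 9 (x(v, k) = 5 + 4 = 9)
C = 9
J = 7/3 (J = -7/(-3) = -7*(-⅓) = 7/3 ≈ 2.3333)
K(P, D) = 0
-1*3204 - d(K(J, 6), C) = -1*3204 - 32*9 = -3204 - 1*288 = -3204 - 288 = -3492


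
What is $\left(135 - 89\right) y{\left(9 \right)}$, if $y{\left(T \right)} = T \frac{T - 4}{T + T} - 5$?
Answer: $-115$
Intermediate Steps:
$y{\left(T \right)} = -7 + \frac{T}{2}$ ($y{\left(T \right)} = T \frac{-4 + T}{2 T} - 5 = \left(-2 + \frac{T}{2}\right) - 5 = -7 + \frac{T}{2}$)
$\left(135 - 89\right) y{\left(9 \right)} = \left(135 - 89\right) \left(-7 + \frac{1}{2} \cdot 9\right) = 46 \left(-7 + \frac{9}{2}\right) = 46 \left(- \frac{5}{2}\right) = -115$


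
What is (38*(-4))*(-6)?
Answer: 912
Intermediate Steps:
(38*(-4))*(-6) = -152*(-6) = 912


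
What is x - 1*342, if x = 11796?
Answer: 11454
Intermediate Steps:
x - 1*342 = 11796 - 1*342 = 11796 - 342 = 11454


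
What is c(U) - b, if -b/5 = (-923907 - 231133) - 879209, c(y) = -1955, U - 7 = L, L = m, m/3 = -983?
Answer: -10173200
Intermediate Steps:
m = -2949 (m = 3*(-983) = -2949)
L = -2949
U = -2942 (U = 7 - 2949 = -2942)
b = 10171245 (b = -5*((-923907 - 231133) - 879209) = -5*(-1155040 - 879209) = -5*(-2034249) = 10171245)
c(U) - b = -1955 - 1*10171245 = -1955 - 10171245 = -10173200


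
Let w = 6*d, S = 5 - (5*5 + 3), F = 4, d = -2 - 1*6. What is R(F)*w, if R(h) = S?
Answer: 1104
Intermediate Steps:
d = -8 (d = -2 - 6 = -8)
S = -23 (S = 5 - (25 + 3) = 5 - 1*28 = 5 - 28 = -23)
R(h) = -23
w = -48 (w = 6*(-8) = -48)
R(F)*w = -23*(-48) = 1104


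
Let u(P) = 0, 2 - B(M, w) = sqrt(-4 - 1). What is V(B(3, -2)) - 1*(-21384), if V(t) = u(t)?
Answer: 21384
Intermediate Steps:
B(M, w) = 2 - I*sqrt(5) (B(M, w) = 2 - sqrt(-4 - 1) = 2 - sqrt(-5) = 2 - I*sqrt(5))
V(t) = 0
V(B(3, -2)) - 1*(-21384) = 0 - 1*(-21384) = 0 + 21384 = 21384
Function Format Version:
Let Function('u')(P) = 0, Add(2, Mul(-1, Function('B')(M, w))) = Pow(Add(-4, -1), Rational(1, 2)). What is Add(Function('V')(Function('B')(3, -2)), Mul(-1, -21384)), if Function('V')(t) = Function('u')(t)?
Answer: 21384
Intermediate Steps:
Function('B')(M, w) = Add(2, Mul(-1, I, Pow(5, Rational(1, 2)))) (Function('B')(M, w) = Add(2, Mul(-1, Pow(Add(-4, -1), Rational(1, 2)))) = Add(2, Mul(-1, Pow(-5, Rational(1, 2)))) = Add(2, Mul(-1, Mul(I, Pow(5, Rational(1, 2))))) = Add(2, Mul(-1, I, Pow(5, Rational(1, 2)))))
Function('V')(t) = 0
Add(Function('V')(Function('B')(3, -2)), Mul(-1, -21384)) = Add(0, Mul(-1, -21384)) = Add(0, 21384) = 21384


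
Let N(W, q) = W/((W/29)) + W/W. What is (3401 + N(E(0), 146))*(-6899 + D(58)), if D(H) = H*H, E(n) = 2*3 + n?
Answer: -12128585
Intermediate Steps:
E(n) = 6 + n
D(H) = H²
N(W, q) = 30 (N(W, q) = W/((W*(1/29))) + 1 = W/((W/29)) + 1 = W*(29/W) + 1 = 29 + 1 = 30)
(3401 + N(E(0), 146))*(-6899 + D(58)) = (3401 + 30)*(-6899 + 58²) = 3431*(-6899 + 3364) = 3431*(-3535) = -12128585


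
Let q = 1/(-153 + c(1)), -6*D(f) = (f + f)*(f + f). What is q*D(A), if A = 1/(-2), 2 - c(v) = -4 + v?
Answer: 1/888 ≈ 0.0011261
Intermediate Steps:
c(v) = 6 - v (c(v) = 2 - (-4 + v) = 2 + (4 - v) = 6 - v)
A = -1/2 ≈ -0.50000
D(f) = -2*f**2/3 (D(f) = -(f + f)*(f + f)/6 = -2*f*2*f/6 = -2*f**2/3)
q = -1/148 (q = 1/(-153 + (6 - 1*1)) = 1/(-153 + (6 - 1)) = 1/(-153 + 5) = 1/(-148) = -1/148 ≈ -0.0067568)
q*D(A) = -(-1)*(-1/2)**2/222 = -(-1)/(222*4) = -1/148*(-1/6) = 1/888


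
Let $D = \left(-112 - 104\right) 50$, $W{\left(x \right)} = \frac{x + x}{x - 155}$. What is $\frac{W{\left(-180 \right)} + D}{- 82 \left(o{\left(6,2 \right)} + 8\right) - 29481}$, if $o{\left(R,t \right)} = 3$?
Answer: $\frac{723528}{2035661} \approx 0.35543$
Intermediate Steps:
$W{\left(x \right)} = \frac{2 x}{-155 + x}$
$D = -10800$ ($D = \left(-216\right) 50 = -10800$)
$\frac{W{\left(-180 \right)} + D}{- 82 \left(o{\left(6,2 \right)} + 8\right) - 29481} = \frac{2 \left(-180\right) \frac{1}{-155 - 180} - 10800}{- 82 \left(3 + 8\right) - 29481} = \frac{2 \left(-180\right) \frac{1}{-335} - 10800}{\left(-82\right) 11 - 29481} = \frac{2 \left(-180\right) \left(- \frac{1}{335}\right) - 10800}{-902 - 29481} = \frac{\frac{72}{67} - 10800}{-30383} = \left(- \frac{723528}{67}\right) \left(- \frac{1}{30383}\right) = \frac{723528}{2035661}$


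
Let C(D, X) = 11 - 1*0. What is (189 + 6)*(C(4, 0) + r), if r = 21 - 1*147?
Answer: -22425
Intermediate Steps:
r = -126 (r = 21 - 147 = -126)
C(D, X) = 11 (C(D, X) = 11 + 0 = 11)
(189 + 6)*(C(4, 0) + r) = (189 + 6)*(11 - 126) = 195*(-115) = -22425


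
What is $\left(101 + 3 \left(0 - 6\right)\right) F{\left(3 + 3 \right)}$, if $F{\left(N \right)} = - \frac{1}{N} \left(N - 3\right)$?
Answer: $- \frac{83}{2} \approx -41.5$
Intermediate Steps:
$F{\left(N \right)} = - \frac{-3 + N}{N}$ ($F{\left(N \right)} = - \frac{1}{N} \left(-3 + N\right) = - \frac{-3 + N}{N}$)
$\left(101 + 3 \left(0 - 6\right)\right) F{\left(3 + 3 \right)} = \left(101 + 3 \left(0 - 6\right)\right) \frac{3 - \left(3 + 3\right)}{3 + 3} = \left(101 + 3 \left(-6\right)\right) \frac{3 - 6}{6} = \left(101 - 18\right) \frac{3 - 6}{6} = 83 \cdot \frac{1}{6} \left(-3\right) = 83 \left(- \frac{1}{2}\right) = - \frac{83}{2}$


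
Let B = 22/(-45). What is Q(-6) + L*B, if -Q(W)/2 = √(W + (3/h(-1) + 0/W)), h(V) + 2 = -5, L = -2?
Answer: 44/45 - 6*I*√35/7 ≈ 0.97778 - 5.0709*I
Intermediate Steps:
h(V) = -7 (h(V) = -2 - 5 = -7)
Q(W) = -2*√(-3/7 + W) (Q(W) = -2*√(W + (3/(-7) + 0/W)) = -2*√(W + (3*(-⅐) + 0)) = -2*√(W + (-3/7 + 0)) = -2*√(W - 3/7) = -2*√(-3/7 + W))
B = -22/45 (B = 22*(-1/45) = -22/45 ≈ -0.48889)
Q(-6) + L*B = -2*√(-21 + 49*(-6))/7 - 2*(-22/45) = -2*√(-21 - 294)/7 + 44/45 = -6*I*√35/7 + 44/45 = 44/45 - 6*I*√35/7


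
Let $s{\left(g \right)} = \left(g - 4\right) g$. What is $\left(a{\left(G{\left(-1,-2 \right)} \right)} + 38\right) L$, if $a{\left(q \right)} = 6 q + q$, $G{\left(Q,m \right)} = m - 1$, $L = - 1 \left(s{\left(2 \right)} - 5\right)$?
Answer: $153$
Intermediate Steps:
$s{\left(g \right)} = g \left(-4 + g\right)$ ($s{\left(g \right)} = \left(-4 + g\right) g = g \left(-4 + g\right)$)
$L = 9$ ($L = - 1 \left(2 \left(-4 + 2\right) - 5\right) = - 1 \left(2 \left(-2\right) - 5\right) = - 1 \left(-4 - 5\right) = - 1 \left(-9\right) = \left(-1\right) \left(-9\right) = 9$)
$G{\left(Q,m \right)} = -1 + m$ ($G{\left(Q,m \right)} = m - 1 = -1 + m$)
$a{\left(q \right)} = 7 q$
$\left(a{\left(G{\left(-1,-2 \right)} \right)} + 38\right) L = \left(7 \left(-1 - 2\right) + 38\right) 9 = \left(7 \left(-3\right) + 38\right) 9 = \left(-21 + 38\right) 9 = 17 \cdot 9 = 153$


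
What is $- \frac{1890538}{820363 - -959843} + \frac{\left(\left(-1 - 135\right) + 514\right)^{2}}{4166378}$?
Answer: $- \frac{1905583244315}{1854252778467} \approx -1.0277$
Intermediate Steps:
$- \frac{1890538}{820363 - -959843} + \frac{\left(\left(-1 - 135\right) + 514\right)^{2}}{4166378} = - \frac{1890538}{820363 + 959843} + \left(\left(-1 - 135\right) + 514\right)^{2} \cdot \frac{1}{4166378} = - \frac{1890538}{1780206} + \left(-136 + 514\right)^{2} \cdot \frac{1}{4166378} = \left(-1890538\right) \frac{1}{1780206} + 378^{2} \cdot \frac{1}{4166378} = - \frac{945269}{890103} + 142884 \cdot \frac{1}{4166378} = - \frac{945269}{890103} + \frac{71442}{2083189} = - \frac{1905583244315}{1854252778467}$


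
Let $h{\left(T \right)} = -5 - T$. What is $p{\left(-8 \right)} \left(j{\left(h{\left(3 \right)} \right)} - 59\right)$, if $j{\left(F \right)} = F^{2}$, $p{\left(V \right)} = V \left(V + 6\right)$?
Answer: $80$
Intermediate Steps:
$p{\left(V \right)} = V \left(6 + V\right)$
$p{\left(-8 \right)} \left(j{\left(h{\left(3 \right)} \right)} - 59\right) = - 8 \left(6 - 8\right) \left(\left(-5 - 3\right)^{2} - 59\right) = \left(-8\right) \left(-2\right) \left(\left(-5 - 3\right)^{2} - 59\right) = 16 \left(\left(-8\right)^{2} - 59\right) = 16 \left(64 - 59\right) = 16 \cdot 5 = 80$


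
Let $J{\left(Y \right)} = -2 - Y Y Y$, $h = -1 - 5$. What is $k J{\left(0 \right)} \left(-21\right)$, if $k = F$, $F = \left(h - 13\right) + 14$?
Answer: $-210$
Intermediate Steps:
$h = -6$ ($h = -1 - 5 = -6$)
$F = -5$ ($F = \left(-6 - 13\right) + 14 = -19 + 14 = -5$)
$k = -5$
$J{\left(Y \right)} = -2 - Y^{3}$ ($J{\left(Y \right)} = -2 - Y^{2} Y = -2 - Y^{3}$)
$k J{\left(0 \right)} \left(-21\right) = - 5 \left(-2 - 0^{3}\right) \left(-21\right) = - 5 \left(-2 - 0\right) \left(-21\right) = - 5 \left(-2 + 0\right) \left(-21\right) = \left(-5\right) \left(-2\right) \left(-21\right) = 10 \left(-21\right) = -210$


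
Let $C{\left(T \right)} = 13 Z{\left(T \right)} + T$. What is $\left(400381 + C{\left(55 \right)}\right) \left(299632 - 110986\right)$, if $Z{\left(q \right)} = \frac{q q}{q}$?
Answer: $75675531546$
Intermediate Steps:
$Z{\left(q \right)} = q$ ($Z{\left(q \right)} = \frac{q^{2}}{q} = q$)
$C{\left(T \right)} = 14 T$ ($C{\left(T \right)} = 13 T + T = 14 T$)
$\left(400381 + C{\left(55 \right)}\right) \left(299632 - 110986\right) = \left(400381 + 14 \cdot 55\right) \left(299632 - 110986\right) = \left(400381 + 770\right) \left(299632 - 110986\right) = 401151 \cdot 188646 = 75675531546$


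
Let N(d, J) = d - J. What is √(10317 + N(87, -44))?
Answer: 4*√653 ≈ 102.22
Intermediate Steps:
√(10317 + N(87, -44)) = √(10317 + (87 - 1*(-44))) = √(10317 + (87 + 44)) = √(10317 + 131) = √10448 = 4*√653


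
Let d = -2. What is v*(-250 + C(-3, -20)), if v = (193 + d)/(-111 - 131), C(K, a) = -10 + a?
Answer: 26740/121 ≈ 220.99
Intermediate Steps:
v = -191/242 (v = (193 - 2)/(-111 - 131) = 191/(-242) = 191*(-1/242) = -191/242 ≈ -0.78926)
v*(-250 + C(-3, -20)) = -191*(-250 + (-10 - 20))/242 = -191*(-250 - 30)/242 = -191/242*(-280) = 26740/121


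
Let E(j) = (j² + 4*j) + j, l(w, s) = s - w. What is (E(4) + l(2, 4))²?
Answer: 1444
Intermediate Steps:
E(j) = j² + 5*j
(E(4) + l(2, 4))² = (4*(5 + 4) + (4 - 1*2))² = (4*9 + (4 - 2))² = (36 + 2)² = 38² = 1444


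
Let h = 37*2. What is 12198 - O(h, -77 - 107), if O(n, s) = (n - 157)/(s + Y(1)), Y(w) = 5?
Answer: 2183359/179 ≈ 12198.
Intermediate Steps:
h = 74
O(n, s) = (-157 + n)/(5 + s) (O(n, s) = (n - 157)/(s + 5) = (-157 + n)/(5 + s))
12198 - O(h, -77 - 107) = 12198 - (-157 + 74)/(5 + (-77 - 107)) = 12198 - (-83)/(5 - 184) = 12198 - (-83)/(-179) = 12198 - (-1)*(-83)/179 = 12198 - 1*83/179 = 12198 - 83/179 = 2183359/179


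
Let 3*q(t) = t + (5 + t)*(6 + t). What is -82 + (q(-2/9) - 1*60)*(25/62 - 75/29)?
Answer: 6346951/218457 ≈ 29.054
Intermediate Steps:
q(t) = t/3 + (5 + t)*(6 + t)/3 (q(t) = (t + (5 + t)*(6 + t))/3 = t/3 + (5 + t)*(6 + t)/3)
-82 + (q(-2/9) - 1*60)*(25/62 - 75/29) = -82 + ((10 + 4*(-2/9) + (-2/9)²/3) - 1*60)*(25/62 - 75/29) = -82 + ((10 + 4*(-2*⅑) + (-2*⅑)²/3) - 60)*(25*(1/62) - 75*1/29) = -82 + ((10 + 4*(-2/9) + (-2/9)²/3) - 60)*(25/62 - 75/29) = -82 + ((10 - 8/9 + (⅓)*(4/81)) - 60)*(-3925/1798) = -82 + ((10 - 8/9 + 4/243) - 60)*(-3925/1798) = -82 + (2218/243 - 60)*(-3925/1798) = -82 - 12362/243*(-3925/1798) = -82 + 24260425/218457 = 6346951/218457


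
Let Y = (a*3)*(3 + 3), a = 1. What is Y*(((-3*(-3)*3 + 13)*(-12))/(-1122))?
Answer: 1440/187 ≈ 7.7005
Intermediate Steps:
Y = 18 (Y = (1*3)*(3 + 3) = 3*6 = 18)
Y*(((-3*(-3)*3 + 13)*(-12))/(-1122)) = 18*(((-3*(-3)*3 + 13)*(-12))/(-1122)) = 18*(((9*3 + 13)*(-12))*(-1/1122)) = 18*(((27 + 13)*(-12))*(-1/1122)) = 18*((40*(-12))*(-1/1122)) = 18*(-480*(-1/1122)) = 18*(80/187) = 1440/187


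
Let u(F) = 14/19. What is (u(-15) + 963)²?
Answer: 335292721/361 ≈ 9.2879e+5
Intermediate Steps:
u(F) = 14/19 (u(F) = 14*(1/19) = 14/19)
(u(-15) + 963)² = (14/19 + 963)² = (18311/19)² = 335292721/361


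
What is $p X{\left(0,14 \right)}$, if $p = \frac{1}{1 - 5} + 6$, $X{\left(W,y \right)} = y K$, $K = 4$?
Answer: $322$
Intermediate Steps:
$X{\left(W,y \right)} = 4 y$ ($X{\left(W,y \right)} = y 4 = 4 y$)
$p = \frac{23}{4}$ ($p = \frac{1}{-4} + 6 = - \frac{1}{4} + 6 = \frac{23}{4} \approx 5.75$)
$p X{\left(0,14 \right)} = \frac{23 \cdot 4 \cdot 14}{4} = \frac{23}{4} \cdot 56 = 322$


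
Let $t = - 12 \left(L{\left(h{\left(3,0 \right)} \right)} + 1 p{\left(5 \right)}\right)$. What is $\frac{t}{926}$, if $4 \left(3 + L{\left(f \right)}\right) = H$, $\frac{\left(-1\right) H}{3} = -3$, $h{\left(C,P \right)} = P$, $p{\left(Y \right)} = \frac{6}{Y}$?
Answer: $- \frac{27}{4630} \approx -0.0058315$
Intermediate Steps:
$H = 9$ ($H = \left(-3\right) \left(-3\right) = 9$)
$L{\left(f \right)} = - \frac{3}{4}$ ($L{\left(f \right)} = -3 + \frac{1}{4} \cdot 9 = -3 + \frac{9}{4} = - \frac{3}{4}$)
$t = - \frac{27}{5}$ ($t = - 12 \left(- \frac{3}{4} + 1 \cdot \frac{6}{5}\right) = - 12 \left(- \frac{3}{4} + \frac{6}{5}\right) = \left(-12\right) \frac{9}{20} = - \frac{27}{5} \approx -5.4$)
$\frac{t}{926} = - \frac{27}{5 \cdot 926} = \left(- \frac{27}{5}\right) \frac{1}{926} = - \frac{27}{4630}$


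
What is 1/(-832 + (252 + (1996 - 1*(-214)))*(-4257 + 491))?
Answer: -1/9272724 ≈ -1.0784e-7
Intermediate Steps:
1/(-832 + (252 + (1996 - 1*(-214)))*(-4257 + 491)) = 1/(-832 + (252 + (1996 + 214))*(-3766)) = 1/(-832 + (252 + 2210)*(-3766)) = 1/(-832 + 2462*(-3766)) = 1/(-832 - 9271892) = 1/(-9272724) = -1/9272724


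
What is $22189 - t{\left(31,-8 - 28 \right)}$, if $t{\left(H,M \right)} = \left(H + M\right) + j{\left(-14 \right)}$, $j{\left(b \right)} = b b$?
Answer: $21998$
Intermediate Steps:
$j{\left(b \right)} = b^{2}$
$t{\left(H,M \right)} = 196 + H + M$ ($t{\left(H,M \right)} = \left(H + M\right) + \left(-14\right)^{2} = \left(H + M\right) + 196 = 196 + H + M$)
$22189 - t{\left(31,-8 - 28 \right)} = 22189 - \left(196 + 31 - 36\right) = 22189 - 191 = 21998$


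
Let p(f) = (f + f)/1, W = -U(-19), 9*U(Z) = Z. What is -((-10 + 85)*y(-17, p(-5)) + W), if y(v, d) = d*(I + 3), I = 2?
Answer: 33731/9 ≈ 3747.9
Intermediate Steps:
U(Z) = Z/9
W = 19/9 (W = -(-19)/9 = -1*(-19/9) = 19/9 ≈ 2.1111)
p(f) = 2*f (p(f) = (2*f)*1 = 2*f)
y(v, d) = 5*d (y(v, d) = d*(2 + 3) = d*5 = 5*d)
-((-10 + 85)*y(-17, p(-5)) + W) = -((-10 + 85)*(5*(2*(-5))) + 19/9) = -(75*(5*(-10)) + 19/9) = -(75*(-50) + 19/9) = -(-3750 + 19/9) = -1*(-33731/9) = 33731/9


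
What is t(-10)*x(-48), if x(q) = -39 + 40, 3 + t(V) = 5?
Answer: 2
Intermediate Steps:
t(V) = 2 (t(V) = -3 + 5 = 2)
x(q) = 1
t(-10)*x(-48) = 2*1 = 2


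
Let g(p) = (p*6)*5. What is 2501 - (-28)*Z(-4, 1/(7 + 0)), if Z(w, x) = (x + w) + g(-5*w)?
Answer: 19193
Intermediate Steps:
g(p) = 30*p (g(p) = (6*p)*5 = 30*p)
Z(w, x) = x - 149*w (Z(w, x) = (x + w) + 30*(-5*w) = (w + x) - 150*w = x - 149*w)
2501 - (-28)*Z(-4, 1/(7 + 0)) = 2501 - (-28)*(1/(7 + 0) - 149*(-4)) = 2501 - (-28)*(1/7 + 596) = 2501 - (-28)*(⅐ + 596) = 2501 - (-28)*4173/7 = 2501 - 1*(-16692) = 2501 + 16692 = 19193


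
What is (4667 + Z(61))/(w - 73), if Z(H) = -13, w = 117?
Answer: 2327/22 ≈ 105.77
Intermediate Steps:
(4667 + Z(61))/(w - 73) = (4667 - 13)/(117 - 73) = 4654/44 = 4654*(1/44) = 2327/22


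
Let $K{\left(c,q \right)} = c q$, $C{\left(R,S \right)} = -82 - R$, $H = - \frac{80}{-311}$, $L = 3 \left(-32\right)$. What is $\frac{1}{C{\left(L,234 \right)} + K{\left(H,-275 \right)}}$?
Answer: $- \frac{311}{17646} \approx -0.017624$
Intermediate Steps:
$L = -96$
$H = \frac{80}{311}$ ($H = \left(-80\right) \left(- \frac{1}{311}\right) = \frac{80}{311} \approx 0.25723$)
$\frac{1}{C{\left(L,234 \right)} + K{\left(H,-275 \right)}} = \frac{1}{\left(-82 - -96\right) + \frac{80}{311} \left(-275\right)} = \frac{1}{\left(-82 + 96\right) - \frac{22000}{311}} = \frac{1}{14 - \frac{22000}{311}} = \frac{1}{- \frac{17646}{311}} = - \frac{311}{17646}$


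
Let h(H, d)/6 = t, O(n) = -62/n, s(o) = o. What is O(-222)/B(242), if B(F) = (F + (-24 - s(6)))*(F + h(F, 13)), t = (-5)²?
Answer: 31/9224544 ≈ 3.3606e-6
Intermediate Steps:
t = 25
h(H, d) = 150 (h(H, d) = 6*25 = 150)
B(F) = (-30 + F)*(150 + F) (B(F) = (F + (-24 - 1*6))*(F + 150) = (F + (-24 - 6))*(150 + F) = (F - 30)*(150 + F) = (-30 + F)*(150 + F))
O(-222)/B(242) = (-62/(-222))/(-4500 + 242² + 120*242) = (-62*(-1/222))/(-4500 + 58564 + 29040) = (31/111)/83104 = (31/111)*(1/83104) = 31/9224544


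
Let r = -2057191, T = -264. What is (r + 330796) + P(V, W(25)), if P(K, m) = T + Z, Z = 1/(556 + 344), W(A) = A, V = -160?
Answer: -1553993099/900 ≈ -1.7267e+6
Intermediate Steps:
Z = 1/900 ≈ 0.0011111
P(K, m) = -237599/900 (P(K, m) = -264 + 1/900 = -237599/900)
(r + 330796) + P(V, W(25)) = (-2057191 + 330796) - 237599/900 = -1726395 - 237599/900 = -1553993099/900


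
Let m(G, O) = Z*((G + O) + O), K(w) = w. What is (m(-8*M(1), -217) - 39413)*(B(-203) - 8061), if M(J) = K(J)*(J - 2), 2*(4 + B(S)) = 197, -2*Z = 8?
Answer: 600817497/2 ≈ 3.0041e+8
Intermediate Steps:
Z = -4 (Z = -½*8 = -4)
B(S) = 189/2 (B(S) = -4 + (½)*197 = -4 + 197/2 = 189/2)
M(J) = J*(-2 + J) (M(J) = J*(J - 2) = J*(-2 + J))
m(G, O) = -8*O - 4*G (m(G, O) = -4*((G + O) + O) = -4*(G + 2*O) = -8*O - 4*G)
(m(-8*M(1), -217) - 39413)*(B(-203) - 8061) = ((-8*(-217) - (-32)*1*(-2 + 1)) - 39413)*(189/2 - 8061) = ((1736 - (-32)*1*(-1)) - 39413)*(-15933/2) = ((1736 - (-32)*(-1)) - 39413)*(-15933/2) = ((1736 - 4*8) - 39413)*(-15933/2) = ((1736 - 32) - 39413)*(-15933/2) = (1704 - 39413)*(-15933/2) = -37709*(-15933/2) = 600817497/2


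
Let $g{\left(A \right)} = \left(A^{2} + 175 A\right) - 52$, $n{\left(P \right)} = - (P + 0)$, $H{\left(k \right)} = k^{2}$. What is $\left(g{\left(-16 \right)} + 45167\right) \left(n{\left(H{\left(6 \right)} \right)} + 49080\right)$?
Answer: $2087852124$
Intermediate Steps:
$n{\left(P \right)} = - P$
$g{\left(A \right)} = -52 + A^{2} + 175 A$
$\left(g{\left(-16 \right)} + 45167\right) \left(n{\left(H{\left(6 \right)} \right)} + 49080\right) = \left(\left(-52 + \left(-16\right)^{2} + 175 \left(-16\right)\right) + 45167\right) \left(- 6^{2} + 49080\right) = \left(\left(-52 + 256 - 2800\right) + 45167\right) \left(\left(-1\right) 36 + 49080\right) = \left(-2596 + 45167\right) \left(-36 + 49080\right) = 42571 \cdot 49044 = 2087852124$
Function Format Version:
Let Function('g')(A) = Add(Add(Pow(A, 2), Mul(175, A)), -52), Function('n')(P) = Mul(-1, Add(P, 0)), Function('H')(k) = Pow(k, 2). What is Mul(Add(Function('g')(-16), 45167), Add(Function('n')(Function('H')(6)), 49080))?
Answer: 2087852124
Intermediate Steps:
Function('n')(P) = Mul(-1, P)
Function('g')(A) = Add(-52, Pow(A, 2), Mul(175, A))
Mul(Add(Function('g')(-16), 45167), Add(Function('n')(Function('H')(6)), 49080)) = Mul(Add(Add(-52, Pow(-16, 2), Mul(175, -16)), 45167), Add(Mul(-1, Pow(6, 2)), 49080)) = Mul(Add(Add(-52, 256, -2800), 45167), Add(Mul(-1, 36), 49080)) = Mul(Add(-2596, 45167), Add(-36, 49080)) = Mul(42571, 49044) = 2087852124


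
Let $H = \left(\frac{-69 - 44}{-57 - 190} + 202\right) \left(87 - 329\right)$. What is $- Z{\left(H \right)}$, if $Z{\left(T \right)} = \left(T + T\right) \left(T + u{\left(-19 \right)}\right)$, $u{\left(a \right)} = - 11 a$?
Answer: $- \frac{291652543840548}{61009} \approx -4.7805 \cdot 10^{9}$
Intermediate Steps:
$H = - \frac{12101694}{247}$ ($H = \left(- \frac{113}{-247} + 202\right) \left(-242\right) = \left(\left(-113\right) \left(- \frac{1}{247}\right) + 202\right) \left(-242\right) = \left(\frac{113}{247} + 202\right) \left(-242\right) = \frac{50007}{247} \left(-242\right) = - \frac{12101694}{247} \approx -48995.0$)
$Z{\left(T \right)} = 2 T \left(209 + T\right)$ ($Z{\left(T \right)} = \left(T + T\right) \left(T - -209\right) = 2 T \left(T + 209\right) = 2 T \left(209 + T\right)$)
$- Z{\left(H \right)} = - \frac{2 \left(-12101694\right) \left(209 - \frac{12101694}{247}\right)}{247} = - \frac{2 \left(-12101694\right) \left(-12050071\right)}{247 \cdot 247} = \left(-1\right) \frac{291652543840548}{61009} = - \frac{291652543840548}{61009}$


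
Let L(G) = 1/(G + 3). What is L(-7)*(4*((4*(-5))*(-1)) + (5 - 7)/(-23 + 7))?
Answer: -641/32 ≈ -20.031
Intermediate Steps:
L(G) = 1/(3 + G)
L(-7)*(4*((4*(-5))*(-1)) + (5 - 7)/(-23 + 7)) = (4*((4*(-5))*(-1)) + (5 - 7)/(-23 + 7))/(3 - 7) = (4*(-20*(-1)) - 2/(-16))/(-4) = -(4*20 - 2*(-1/16))/4 = -(80 + ⅛)/4 = -¼*641/8 = -641/32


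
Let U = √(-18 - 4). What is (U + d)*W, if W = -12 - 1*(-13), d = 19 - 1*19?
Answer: I*√22 ≈ 4.6904*I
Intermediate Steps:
U = I*√22 (U = √(-22) = I*√22 ≈ 4.6904*I)
d = 0 (d = 19 - 19 = 0)
W = 1 (W = -12 + 13 = 1)
(U + d)*W = (I*√22 + 0)*1 = (I*√22)*1 = I*√22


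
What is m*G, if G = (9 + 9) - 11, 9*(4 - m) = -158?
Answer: 1358/9 ≈ 150.89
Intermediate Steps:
m = 194/9 (m = 4 - ⅑*(-158) = 4 + 158/9 = 194/9 ≈ 21.556)
G = 7 (G = 18 - 11 = 7)
m*G = (194/9)*7 = 1358/9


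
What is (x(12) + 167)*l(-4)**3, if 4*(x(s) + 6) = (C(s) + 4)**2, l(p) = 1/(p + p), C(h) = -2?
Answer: -81/256 ≈ -0.31641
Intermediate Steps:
l(p) = 1/(2*p)
x(s) = -5 (x(s) = -6 + (-2 + 4)**2/4 = -6 + (1/4)*2**2 = -6 + (1/4)*4 = -6 + 1 = -5)
(x(12) + 167)*l(-4)**3 = (-5 + 167)*((1/2)/(-4))**3 = 162*((1/2)*(-1/4))**3 = 162*(-1/8)**3 = 162*(-1/512) = -81/256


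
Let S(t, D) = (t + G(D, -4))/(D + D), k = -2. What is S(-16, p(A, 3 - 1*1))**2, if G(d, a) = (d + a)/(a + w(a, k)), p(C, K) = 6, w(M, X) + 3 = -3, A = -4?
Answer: 729/400 ≈ 1.8225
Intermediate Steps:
w(M, X) = -6 (w(M, X) = -3 - 3 = -6)
G(d, a) = (a + d)/(-6 + a) (G(d, a) = (d + a)/(a - 6) = (a + d)/(-6 + a))
S(t, D) = (2/5 + t - D/10)/(2*D) (S(t, D) = (t + (-4 + D)/(-6 - 4))/(D + D) = (t + (-4 + D)/(-10))/((2*D)) = (t - (-4 + D)/10)*(1/(2*D)) = (t + (2/5 - D/10))*(1/(2*D)) = (2/5 + t - D/10)*(1/(2*D)) = (2/5 + t - D/10)/(2*D))
S(-16, p(A, 3 - 1*1))**2 = ((1/20)*(4 - 1*6 + 10*(-16))/6)**2 = ((1/20)*(1/6)*(4 - 6 - 160))**2 = ((1/20)*(1/6)*(-162))**2 = (-27/20)**2 = 729/400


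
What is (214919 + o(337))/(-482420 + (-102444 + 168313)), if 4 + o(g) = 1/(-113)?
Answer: -24285394/47070263 ≈ -0.51594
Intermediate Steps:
o(g) = -453/113 (o(g) = -4 + 1/(-113) = -4 - 1/113 = -453/113)
(214919 + o(337))/(-482420 + (-102444 + 168313)) = (214919 - 453/113)/(-482420 + (-102444 + 168313)) = 24285394/(113*(-482420 + 65869)) = (24285394/113)/(-416551) = (24285394/113)*(-1/416551) = -24285394/47070263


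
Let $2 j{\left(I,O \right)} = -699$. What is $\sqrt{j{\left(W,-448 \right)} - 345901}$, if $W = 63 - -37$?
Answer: $\frac{i \sqrt{1385002}}{2} \approx 588.43 i$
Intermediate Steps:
$W = 100$ ($W = 63 + 37 = 100$)
$j{\left(I,O \right)} = - \frac{699}{2}$ ($j{\left(I,O \right)} = \frac{1}{2} \left(-699\right) = - \frac{699}{2}$)
$\sqrt{j{\left(W,-448 \right)} - 345901} = \sqrt{- \frac{699}{2} - 345901} = \sqrt{- \frac{692501}{2}} = \frac{i \sqrt{1385002}}{2}$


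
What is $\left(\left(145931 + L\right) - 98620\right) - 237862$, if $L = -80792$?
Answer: $-271343$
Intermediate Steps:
$\left(\left(145931 + L\right) - 98620\right) - 237862 = \left(\left(145931 - 80792\right) - 98620\right) - 237862 = \left(65139 - 98620\right) - 237862 = -33481 - 237862 = -271343$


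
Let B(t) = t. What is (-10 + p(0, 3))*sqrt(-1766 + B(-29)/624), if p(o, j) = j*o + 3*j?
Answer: -I*sqrt(42978507)/156 ≈ -42.024*I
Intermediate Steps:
p(o, j) = 3*j + j*o
(-10 + p(0, 3))*sqrt(-1766 + B(-29)/624) = (-10 + 3*(3 + 0))*sqrt(-1766 - 29/624) = (-10 + 3*3)*sqrt(-1766 - 29*1/624) = (-10 + 9)*sqrt(-1766 - 29/624) = -sqrt(-1102013/624) = -I*sqrt(42978507)/156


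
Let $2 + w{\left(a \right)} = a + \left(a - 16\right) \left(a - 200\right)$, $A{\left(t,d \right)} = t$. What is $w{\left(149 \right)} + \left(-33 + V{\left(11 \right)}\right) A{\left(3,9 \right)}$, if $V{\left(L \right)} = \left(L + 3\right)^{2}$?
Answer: $-6147$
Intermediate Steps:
$V{\left(L \right)} = \left(3 + L\right)^{2}$
$w{\left(a \right)} = -2 + a + \left(-200 + a\right) \left(-16 + a\right)$ ($w{\left(a \right)} = -2 + \left(a + \left(a - 16\right) \left(a - 200\right)\right) = -2 + \left(a + \left(-16 + a\right) \left(-200 + a\right)\right) = -2 + \left(a + \left(-200 + a\right) \left(-16 + a\right)\right) = -2 + a + \left(-200 + a\right) \left(-16 + a\right)$)
$w{\left(149 \right)} + \left(-33 + V{\left(11 \right)}\right) A{\left(3,9 \right)} = \left(3198 + 149^{2} - 32035\right) + \left(-33 + \left(3 + 11\right)^{2}\right) 3 = \left(3198 + 22201 - 32035\right) + \left(-33 + 14^{2}\right) 3 = -6636 + \left(-33 + 196\right) 3 = -6636 + 163 \cdot 3 = -6636 + 489 = -6147$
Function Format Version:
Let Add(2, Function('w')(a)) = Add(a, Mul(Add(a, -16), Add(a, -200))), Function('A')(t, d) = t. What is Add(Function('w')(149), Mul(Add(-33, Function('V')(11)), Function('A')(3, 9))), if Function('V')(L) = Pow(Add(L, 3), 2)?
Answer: -6147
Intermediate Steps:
Function('V')(L) = Pow(Add(3, L), 2)
Function('w')(a) = Add(-2, a, Mul(Add(-200, a), Add(-16, a))) (Function('w')(a) = Add(-2, Add(a, Mul(Add(a, -16), Add(a, -200)))) = Add(-2, Add(a, Mul(Add(-16, a), Add(-200, a)))) = Add(-2, Add(a, Mul(Add(-200, a), Add(-16, a)))) = Add(-2, a, Mul(Add(-200, a), Add(-16, a))))
Add(Function('w')(149), Mul(Add(-33, Function('V')(11)), Function('A')(3, 9))) = Add(Add(3198, Pow(149, 2), Mul(-215, 149)), Mul(Add(-33, Pow(Add(3, 11), 2)), 3)) = Add(Add(3198, 22201, -32035), Mul(Add(-33, Pow(14, 2)), 3)) = Add(-6636, Mul(Add(-33, 196), 3)) = Add(-6636, Mul(163, 3)) = Add(-6636, 489) = -6147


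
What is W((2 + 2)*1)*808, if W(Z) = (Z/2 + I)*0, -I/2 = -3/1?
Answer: 0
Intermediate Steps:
I = 6 (I = -(-6)/1 = -(-6) = -2*(-3) = 6)
W(Z) = 0 (W(Z) = (Z/2 + 6)*0 = (6 + Z/2)*0 = 0)
W((2 + 2)*1)*808 = 0*808 = 0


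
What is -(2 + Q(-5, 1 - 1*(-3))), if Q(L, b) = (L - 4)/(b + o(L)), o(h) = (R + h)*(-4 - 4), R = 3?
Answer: -31/20 ≈ -1.5500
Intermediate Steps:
o(h) = -24 - 8*h (o(h) = (3 + h)*(-4 - 4) = (3 + h)*(-8) = -24 - 8*h)
Q(L, b) = (-4 + L)/(-24 + b - 8*L) (Q(L, b) = (L - 4)/(b + (-24 - 8*L)) = (-4 + L)/(-24 + b - 8*L))
-(2 + Q(-5, 1 - 1*(-3))) = -(2 + (4 - 1*(-5))/(24 - (1 - 1*(-3)) + 8*(-5))) = -(2 + (4 + 5)/(24 - (1 + 3) - 40)) = -(2 + 9/(24 - 1*4 - 40)) = -(2 + 9/(24 - 4 - 40)) = -(2 + 9/(-20)) = -(2 - 1/20*9) = -(2 - 9/20) = -1*31/20 = -31/20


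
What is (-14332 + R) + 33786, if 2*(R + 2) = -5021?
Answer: 33883/2 ≈ 16942.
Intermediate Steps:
R = -5025/2 (R = -2 + (½)*(-5021) = -2 - 5021/2 = -5025/2 ≈ -2512.5)
(-14332 + R) + 33786 = (-14332 - 5025/2) + 33786 = -33689/2 + 33786 = 33883/2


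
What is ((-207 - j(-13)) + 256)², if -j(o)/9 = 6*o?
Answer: 426409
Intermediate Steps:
j(o) = -54*o
((-207 - j(-13)) + 256)² = ((-207 - (-54)*(-13)) + 256)² = ((-207 - 1*702) + 256)² = ((-207 - 702) + 256)² = (-909 + 256)² = (-653)² = 426409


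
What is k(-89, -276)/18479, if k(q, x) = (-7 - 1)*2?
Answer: -16/18479 ≈ -0.00086585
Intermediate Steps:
k(q, x) = -16 (k(q, x) = -8*2 = -16)
k(-89, -276)/18479 = -16/18479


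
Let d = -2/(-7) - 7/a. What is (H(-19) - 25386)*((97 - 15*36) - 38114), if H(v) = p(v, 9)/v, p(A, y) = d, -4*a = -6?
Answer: 390540845554/399 ≈ 9.7880e+8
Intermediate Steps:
a = 3/2 (a = -¼*(-6) = 3/2 ≈ 1.5000)
d = -92/21 (d = -2/(-7) - 7/3/2 = -2*(-⅐) - 7*⅔ = 2/7 - 14/3 = -92/21 ≈ -4.3810)
p(A, y) = -92/21
H(v) = -92/(21*v)
(H(-19) - 25386)*((97 - 15*36) - 38114) = (-92/21/(-19) - 25386)*((97 - 15*36) - 38114) = (-92/21*(-1/19) - 25386)*((97 - 540) - 38114) = (92/399 - 25386)*(-443 - 38114) = -10128922/399*(-38557) = 390540845554/399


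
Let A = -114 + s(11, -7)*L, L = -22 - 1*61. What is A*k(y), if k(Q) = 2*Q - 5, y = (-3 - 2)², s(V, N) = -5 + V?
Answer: -27540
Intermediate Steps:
y = 25 (y = (-5)² = 25)
k(Q) = -5 + 2*Q
L = -83 (L = -22 - 61 = -83)
A = -612 (A = -114 + (-5 + 11)*(-83) = -114 + 6*(-83) = -114 - 498 = -612)
A*k(y) = -612*(-5 + 2*25) = -612*(-5 + 50) = -612*45 = -27540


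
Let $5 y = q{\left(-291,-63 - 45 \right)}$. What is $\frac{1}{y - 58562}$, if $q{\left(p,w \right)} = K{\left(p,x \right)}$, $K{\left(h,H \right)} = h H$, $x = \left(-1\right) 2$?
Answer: $- \frac{5}{292228} \approx -1.711 \cdot 10^{-5}$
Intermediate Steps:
$x = -2$
$K{\left(h,H \right)} = H h$
$q{\left(p,w \right)} = - 2 p$
$y = \frac{582}{5}$ ($y = \frac{\left(-2\right) \left(-291\right)}{5} = \frac{1}{5} \cdot 582 = \frac{582}{5} \approx 116.4$)
$\frac{1}{y - 58562} = \frac{1}{\frac{582}{5} - 58562} = \frac{1}{- \frac{292228}{5}} = - \frac{5}{292228}$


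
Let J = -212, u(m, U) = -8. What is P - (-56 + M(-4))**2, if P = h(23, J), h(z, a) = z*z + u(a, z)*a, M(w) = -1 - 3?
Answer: -1375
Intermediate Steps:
M(w) = -4
h(z, a) = z**2 - 8*a (h(z, a) = z*z - 8*a = z**2 - 8*a)
P = 2225 (P = 23**2 - 8*(-212) = 529 + 1696 = 2225)
P - (-56 + M(-4))**2 = 2225 - (-56 - 4)**2 = 2225 - 1*(-60)**2 = 2225 - 1*3600 = 2225 - 3600 = -1375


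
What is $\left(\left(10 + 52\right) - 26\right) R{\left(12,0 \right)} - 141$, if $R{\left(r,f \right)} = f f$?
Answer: $-141$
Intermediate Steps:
$R{\left(r,f \right)} = f^{2}$
$\left(\left(10 + 52\right) - 26\right) R{\left(12,0 \right)} - 141 = \left(\left(10 + 52\right) - 26\right) 0^{2} - 141 = \left(62 - 26\right) 0 - 141 = 36 \cdot 0 - 141 = 0 - 141 = -141$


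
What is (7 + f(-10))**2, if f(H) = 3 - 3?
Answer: 49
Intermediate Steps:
f(H) = 0
(7 + f(-10))**2 = (7 + 0)**2 = 7**2 = 49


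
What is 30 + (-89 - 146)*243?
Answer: -57075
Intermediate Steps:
30 + (-89 - 146)*243 = 30 - 235*243 = 30 - 57105 = -57075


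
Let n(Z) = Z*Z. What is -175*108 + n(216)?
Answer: 27756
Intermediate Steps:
n(Z) = Z²
-175*108 + n(216) = -175*108 + 216² = -18900 + 46656 = 27756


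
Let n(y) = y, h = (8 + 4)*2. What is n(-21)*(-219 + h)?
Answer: 4095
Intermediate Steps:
h = 24 (h = 12*2 = 24)
n(-21)*(-219 + h) = -21*(-219 + 24) = -21*(-195) = 4095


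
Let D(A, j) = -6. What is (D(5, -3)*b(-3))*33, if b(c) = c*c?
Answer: -1782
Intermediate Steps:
b(c) = c²
(D(5, -3)*b(-3))*33 = -6*(-3)²*33 = -6*9*33 = -54*33 = -1782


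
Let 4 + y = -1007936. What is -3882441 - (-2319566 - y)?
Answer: -2570815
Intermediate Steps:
y = -1007940 (y = -4 - 1007936 = -1007940)
-3882441 - (-2319566 - y) = -3882441 - (-2319566 - 1*(-1007940)) = -3882441 - (-2319566 + 1007940) = -3882441 - 1*(-1311626) = -3882441 + 1311626 = -2570815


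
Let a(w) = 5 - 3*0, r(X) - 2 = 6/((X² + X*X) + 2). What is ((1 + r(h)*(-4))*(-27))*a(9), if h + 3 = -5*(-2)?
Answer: 4887/5 ≈ 977.40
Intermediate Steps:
h = 7 (h = -3 - 5*(-2) = -3 + 10 = 7)
r(X) = 2 + 6/(2 + 2*X²) (r(X) = 2 + 6/((X² + X*X) + 2) = 2 + 6/((X² + X²) + 2) = 2 + 6/(2*X² + 2) = 2 + 6/(2 + 2*X²))
a(w) = 5 (a(w) = 5 + 0 = 5)
((1 + r(h)*(-4))*(-27))*a(9) = ((1 + ((5 + 2*7²)/(1 + 7²))*(-4))*(-27))*5 = ((1 + ((5 + 2*49)/(1 + 49))*(-4))*(-27))*5 = ((1 + ((5 + 98)/50)*(-4))*(-27))*5 = ((1 + ((1/50)*103)*(-4))*(-27))*5 = ((1 + (103/50)*(-4))*(-27))*5 = ((1 - 206/25)*(-27))*5 = -181/25*(-27)*5 = (4887/25)*5 = 4887/5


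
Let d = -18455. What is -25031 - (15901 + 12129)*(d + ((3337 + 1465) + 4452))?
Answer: 257878999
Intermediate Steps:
-25031 - (15901 + 12129)*(d + ((3337 + 1465) + 4452)) = -25031 - (15901 + 12129)*(-18455 + ((3337 + 1465) + 4452)) = -25031 - 28030*(-18455 + (4802 + 4452)) = -25031 - 28030*(-18455 + 9254) = -25031 - 28030*(-9201) = -25031 - 1*(-257904030) = -25031 + 257904030 = 257878999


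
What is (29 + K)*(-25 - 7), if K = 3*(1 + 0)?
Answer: -1024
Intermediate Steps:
K = 3 (K = 3*1 = 3)
(29 + K)*(-25 - 7) = (29 + 3)*(-25 - 7) = 32*(-32) = -1024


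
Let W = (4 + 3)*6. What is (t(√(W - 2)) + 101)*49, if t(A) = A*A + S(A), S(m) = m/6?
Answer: 6909 + 49*√10/3 ≈ 6960.6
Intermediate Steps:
S(m) = m/6 (S(m) = m*(⅙) = m/6)
W = 42 (W = 7*6 = 42)
t(A) = A² + A/6 (t(A) = A*A + A/6 = A² + A/6)
(t(√(W - 2)) + 101)*49 = (√(42 - 2)*(⅙ + √(42 - 2)) + 101)*49 = (√40*(⅙ + √40) + 101)*49 = ((2*√10)*(⅙ + 2*√10) + 101)*49 = (2*√10*(⅙ + 2*√10) + 101)*49 = (101 + 2*√10*(⅙ + 2*√10))*49 = 4949 + 98*√10*(⅙ + 2*√10)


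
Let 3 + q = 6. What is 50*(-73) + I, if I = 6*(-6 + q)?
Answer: -3668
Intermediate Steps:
q = 3 (q = -3 + 6 = 3)
I = -18 (I = 6*(-6 + 3) = 6*(-3) = -18)
50*(-73) + I = 50*(-73) - 18 = -3650 - 18 = -3668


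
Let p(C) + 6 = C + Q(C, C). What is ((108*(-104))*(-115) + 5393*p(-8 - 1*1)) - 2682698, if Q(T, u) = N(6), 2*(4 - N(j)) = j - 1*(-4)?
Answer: -1477306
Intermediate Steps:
N(j) = 2 - j/2 (N(j) = 4 - (j - 1*(-4))/2 = 4 - (j + 4)/2 = 4 - (4 + j)/2 = 4 + (-2 - j/2) = 2 - j/2)
Q(T, u) = -1 (Q(T, u) = 2 - ½*6 = 2 - 3 = -1)
p(C) = -7 + C (p(C) = -6 + (C - 1) = -6 + (-1 + C) = -7 + C)
((108*(-104))*(-115) + 5393*p(-8 - 1*1)) - 2682698 = ((108*(-104))*(-115) + 5393*(-7 + (-8 - 1*1))) - 2682698 = (-11232*(-115) + 5393*(-7 + (-8 - 1))) - 2682698 = (1291680 + 5393*(-7 - 9)) - 2682698 = (1291680 + 5393*(-16)) - 2682698 = (1291680 - 86288) - 2682698 = 1205392 - 2682698 = -1477306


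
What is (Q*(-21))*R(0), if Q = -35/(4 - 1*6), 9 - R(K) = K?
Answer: -6615/2 ≈ -3307.5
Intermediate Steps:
R(K) = 9 - K
Q = 35/2 (Q = -35/(4 - 6) = -35/(-2) = -35*(-1)/2 = -7*(-5/2) = 35/2 ≈ 17.500)
(Q*(-21))*R(0) = ((35/2)*(-21))*(9 - 1*0) = -735*(9 + 0)/2 = -735/2*9 = -6615/2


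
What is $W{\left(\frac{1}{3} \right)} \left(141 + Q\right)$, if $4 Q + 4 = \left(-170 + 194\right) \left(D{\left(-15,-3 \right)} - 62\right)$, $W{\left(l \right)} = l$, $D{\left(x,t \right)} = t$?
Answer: $- \frac{250}{3} \approx -83.333$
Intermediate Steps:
$Q = -391$ ($Q = -1 + \frac{\left(-170 + 194\right) \left(-3 - 62\right)}{4} = -1 + \frac{24 \left(-65\right)}{4} = -1 + \frac{1}{4} \left(-1560\right) = -1 - 390 = -391$)
$W{\left(\frac{1}{3} \right)} \left(141 + Q\right) = \frac{141 - 391}{3} = \frac{1}{3} \left(-250\right) = - \frac{250}{3}$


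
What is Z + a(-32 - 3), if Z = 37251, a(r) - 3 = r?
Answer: 37219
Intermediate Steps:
a(r) = 3 + r
Z + a(-32 - 3) = 37251 + (3 + (-32 - 3)) = 37251 + (3 - 35) = 37251 - 32 = 37219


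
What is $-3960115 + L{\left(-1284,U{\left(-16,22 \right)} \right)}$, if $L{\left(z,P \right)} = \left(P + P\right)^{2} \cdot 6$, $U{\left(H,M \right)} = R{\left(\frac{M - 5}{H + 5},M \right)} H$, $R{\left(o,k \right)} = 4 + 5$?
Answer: $-3462451$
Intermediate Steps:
$R{\left(o,k \right)} = 9$
$U{\left(H,M \right)} = 9 H$
$L{\left(z,P \right)} = 24 P^{2}$ ($L{\left(z,P \right)} = \left(2 P\right)^{2} \cdot 6 = 4 P^{2} \cdot 6 = 24 P^{2}$)
$-3960115 + L{\left(-1284,U{\left(-16,22 \right)} \right)} = -3960115 + 24 \left(9 \left(-16\right)\right)^{2} = -3960115 + 24 \left(-144\right)^{2} = -3960115 + 24 \cdot 20736 = -3960115 + 497664 = -3462451$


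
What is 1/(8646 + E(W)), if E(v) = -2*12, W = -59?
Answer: 1/8622 ≈ 0.00011598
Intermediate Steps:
E(v) = -24
1/(8646 + E(W)) = 1/(8646 - 24) = 1/8622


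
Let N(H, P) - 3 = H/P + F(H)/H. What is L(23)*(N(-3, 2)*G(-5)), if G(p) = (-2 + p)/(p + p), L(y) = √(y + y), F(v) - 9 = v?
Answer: -7*√46/20 ≈ -2.3738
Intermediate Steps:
F(v) = 9 + v
L(y) = √2*√y (L(y) = √(2*y) = √2*√y)
G(p) = (-2 + p)/(2*p) (G(p) = (-2 + p)/((2*p)) = (-2 + p)*(1/(2*p)) = (-2 + p)/(2*p))
N(H, P) = 3 + H/P + (9 + H)/H (N(H, P) = 3 + (H/P + (9 + H)/H) = 3 + H/P + (9 + H)/H)
L(23)*(N(-3, 2)*G(-5)) = (√2*√23)*((4 + 9/(-3) - 3/2)*((½)*(-2 - 5)/(-5))) = √46*((4 + 9*(-⅓) - 3*½)*((½)*(-⅕)*(-7))) = √46*((4 - 3 - 3/2)*(7/10)) = √46*(-½*7/10) = √46*(-7/20) = -7*√46/20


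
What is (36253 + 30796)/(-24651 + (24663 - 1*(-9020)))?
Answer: 67049/9032 ≈ 7.4235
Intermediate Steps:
(36253 + 30796)/(-24651 + (24663 - 1*(-9020))) = 67049/(-24651 + (24663 + 9020)) = 67049/(-24651 + 33683) = 67049/9032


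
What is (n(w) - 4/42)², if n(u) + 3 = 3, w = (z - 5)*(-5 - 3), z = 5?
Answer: 4/441 ≈ 0.0090703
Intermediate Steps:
w = 0 (w = (5 - 5)*(-5 - 3) = 0*(-8) = 0)
n(u) = 0 (n(u) = -3 + 3 = 0)
(n(w) - 4/42)² = (0 - 4/42)² = (0 - 4*1/42)² = (0 - 2/21)² = (-2/21)² = 4/441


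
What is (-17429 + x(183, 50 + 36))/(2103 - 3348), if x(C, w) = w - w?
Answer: 17429/1245 ≈ 13.999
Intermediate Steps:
x(C, w) = 0
(-17429 + x(183, 50 + 36))/(2103 - 3348) = (-17429 + 0)/(2103 - 3348) = -17429/(-1245) = -17429*(-1/1245) = 17429/1245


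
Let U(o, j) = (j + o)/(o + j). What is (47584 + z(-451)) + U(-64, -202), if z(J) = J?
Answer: 47134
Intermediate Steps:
U(o, j) = 1 (U(o, j) = (j + o)/(j + o) = 1)
(47584 + z(-451)) + U(-64, -202) = (47584 - 451) + 1 = 47133 + 1 = 47134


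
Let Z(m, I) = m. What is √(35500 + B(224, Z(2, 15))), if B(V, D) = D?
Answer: √35502 ≈ 188.42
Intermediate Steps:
√(35500 + B(224, Z(2, 15))) = √(35500 + 2) = √35502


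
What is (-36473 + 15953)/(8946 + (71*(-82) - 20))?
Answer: -2565/388 ≈ -6.6108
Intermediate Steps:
(-36473 + 15953)/(8946 + (71*(-82) - 20)) = -20520/(8946 + (-5822 - 20)) = -20520/(8946 - 5842) = -20520/3104 = -20520*1/3104 = -2565/388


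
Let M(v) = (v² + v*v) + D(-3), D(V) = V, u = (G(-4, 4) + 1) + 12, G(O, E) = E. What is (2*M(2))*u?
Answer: 170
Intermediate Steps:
u = 17 (u = (4 + 1) + 12 = 5 + 12 = 17)
M(v) = -3 + 2*v² (M(v) = (v² + v*v) - 3 = (v² + v²) - 3 = 2*v² - 3 = -3 + 2*v²)
(2*M(2))*u = (2*(-3 + 2*2²))*17 = (2*(-3 + 2*4))*17 = (2*(-3 + 8))*17 = (2*5)*17 = 10*17 = 170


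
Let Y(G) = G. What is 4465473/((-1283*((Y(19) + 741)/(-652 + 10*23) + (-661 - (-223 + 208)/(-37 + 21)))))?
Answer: 5025145616/958307341 ≈ 5.2438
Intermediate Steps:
4465473/((-1283*((Y(19) + 741)/(-652 + 10*23) + (-661 - (-223 + 208)/(-37 + 21))))) = 4465473/((-1283*((19 + 741)/(-652 + 10*23) + (-661 - (-223 + 208)/(-37 + 21))))) = 4465473/((-1283*(760/(-652 + 230) + (-661 - (-15)/(-16))))) = 4465473/((-1283*(760/(-422) + (-661 - (-15)*(-1)/16)))) = 4465473/((-1283*(760*(-1/422) + (-661 - 1*15/16)))) = 4465473/((-1283*(-380/211 + (-661 - 15/16)))) = 4465473/((-1283*(-380/211 - 10591/16))) = 4465473/((-1283*(-2240781/3376))) = 4465473/(2874922023/3376) = 4465473*(3376/2874922023) = 5025145616/958307341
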